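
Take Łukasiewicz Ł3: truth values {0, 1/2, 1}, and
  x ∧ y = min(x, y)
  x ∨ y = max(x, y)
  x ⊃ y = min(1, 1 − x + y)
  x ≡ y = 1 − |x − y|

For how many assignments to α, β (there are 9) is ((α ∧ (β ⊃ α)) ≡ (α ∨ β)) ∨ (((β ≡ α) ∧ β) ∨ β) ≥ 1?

α = 0, β = 0 ↦ 1  ≥
α = 0, β = 1/2 ↦ 1/2  <
α = 0, β = 1 ↦ 1  ≥
α = 1/2, β = 0 ↦ 1  ≥
α = 1/2, β = 1/2 ↦ 1  ≥
α = 1/2, β = 1 ↦ 1  ≥
α = 1, β = 0 ↦ 1  ≥
α = 1, β = 1/2 ↦ 1  ≥
α = 1, β = 1 ↦ 1  ≥
So 8 of the 9 assignments meet the threshold.

8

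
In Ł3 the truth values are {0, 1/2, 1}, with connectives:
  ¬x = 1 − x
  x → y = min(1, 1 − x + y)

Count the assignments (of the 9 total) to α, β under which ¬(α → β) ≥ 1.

1

α = 0, β = 0 ↦ 0  <
α = 0, β = 1/2 ↦ 0  <
α = 0, β = 1 ↦ 0  <
α = 1/2, β = 0 ↦ 1/2  <
α = 1/2, β = 1/2 ↦ 0  <
α = 1/2, β = 1 ↦ 0  <
α = 1, β = 0 ↦ 1  ≥
α = 1, β = 1/2 ↦ 1/2  <
α = 1, β = 1 ↦ 0  <
So 1 of the 9 assignments meets the threshold.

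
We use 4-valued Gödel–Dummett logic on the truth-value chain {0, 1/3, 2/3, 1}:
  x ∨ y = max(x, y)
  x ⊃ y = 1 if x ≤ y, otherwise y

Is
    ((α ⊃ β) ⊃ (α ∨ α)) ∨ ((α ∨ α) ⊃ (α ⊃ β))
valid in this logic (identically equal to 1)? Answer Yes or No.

α = 0, β = 0 ↦ 1
α = 0, β = 1/3 ↦ 1
α = 0, β = 2/3 ↦ 1
α = 0, β = 1 ↦ 1
α = 1/3, β = 0 ↦ 1
α = 1/3, β = 1/3 ↦ 1
α = 1/3, β = 2/3 ↦ 1
α = 1/3, β = 1 ↦ 1
α = 2/3, β = 0 ↦ 1
α = 2/3, β = 1/3 ↦ 1
α = 2/3, β = 2/3 ↦ 1
α = 2/3, β = 1 ↦ 1
α = 1, β = 0 ↦ 1
α = 1, β = 1/3 ↦ 1
α = 1, β = 2/3 ↦ 1
α = 1, β = 1 ↦ 1
Every assignment gives a value ≥ 1.

Yes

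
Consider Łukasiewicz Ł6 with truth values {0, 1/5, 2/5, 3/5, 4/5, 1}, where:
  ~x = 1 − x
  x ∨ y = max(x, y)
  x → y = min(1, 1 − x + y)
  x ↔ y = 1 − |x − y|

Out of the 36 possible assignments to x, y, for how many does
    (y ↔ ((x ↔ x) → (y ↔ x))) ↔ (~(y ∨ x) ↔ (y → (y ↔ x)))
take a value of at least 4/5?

13

value 1: 2 assignments (counts)
value 4/5: 11 assignments (counts)
value 3/5: 4 assignments
value 2/5: 10 assignments
value 1/5: 1 assignment
value 0: 8 assignments
So 13 of the 36 assignments meet the threshold.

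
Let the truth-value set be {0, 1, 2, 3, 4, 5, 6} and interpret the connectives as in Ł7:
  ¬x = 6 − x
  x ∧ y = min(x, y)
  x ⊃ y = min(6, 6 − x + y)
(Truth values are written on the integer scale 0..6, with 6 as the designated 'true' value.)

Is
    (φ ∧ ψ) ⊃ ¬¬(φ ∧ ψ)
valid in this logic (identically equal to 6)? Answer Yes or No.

At φ = 4, ψ = 2, for instance:
φ ∧ ψ = 4 ∧ 2 = 2
¬(φ ∧ ψ) = ¬2 = 4
¬¬(φ ∧ ψ) = ¬4 = 2
(φ ∧ ψ) ⊃ ¬¬(φ ∧ ψ) = 2 ⊃ 2 = 6
and checking the remaining 48 assignments likewise gives ≥ 6 in every case.

Yes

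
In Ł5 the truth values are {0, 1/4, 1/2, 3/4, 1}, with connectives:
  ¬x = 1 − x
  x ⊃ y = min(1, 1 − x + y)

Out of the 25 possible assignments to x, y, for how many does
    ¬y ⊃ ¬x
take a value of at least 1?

15

value 1: 15 assignments (counts)
value 3/4: 4 assignments
value 1/2: 3 assignments
value 1/4: 2 assignments
value 0: 1 assignment
So 15 of the 25 assignments meet the threshold.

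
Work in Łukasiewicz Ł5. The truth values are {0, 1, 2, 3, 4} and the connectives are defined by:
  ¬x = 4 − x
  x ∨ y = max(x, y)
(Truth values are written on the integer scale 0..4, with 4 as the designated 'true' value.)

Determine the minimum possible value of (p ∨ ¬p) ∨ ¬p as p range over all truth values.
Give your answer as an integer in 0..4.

Take p = 2:
¬p = ¬2 = 2
p ∨ ¬p = 2 ∨ 2 = 2
¬p = ¬2 = 2
(p ∨ ¬p) ∨ ¬p = 2 ∨ 2 = 2
No assignment yields a value below 2, so this is the minimum.

2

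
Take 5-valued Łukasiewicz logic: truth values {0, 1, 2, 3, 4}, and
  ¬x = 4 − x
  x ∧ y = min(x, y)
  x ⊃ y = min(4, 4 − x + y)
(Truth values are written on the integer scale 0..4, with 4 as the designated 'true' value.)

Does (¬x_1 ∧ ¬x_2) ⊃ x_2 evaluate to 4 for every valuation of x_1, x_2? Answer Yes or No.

Counterexample: take x_1 = 0, x_2 = 0.
¬x_1 = ¬0 = 4
¬x_2 = ¬0 = 4
¬x_1 ∧ ¬x_2 = 4 ∧ 4 = 4
(¬x_1 ∧ ¬x_2) ⊃ x_2 = 4 ⊃ 0 = 0
This gives 0 ≠ 4.

No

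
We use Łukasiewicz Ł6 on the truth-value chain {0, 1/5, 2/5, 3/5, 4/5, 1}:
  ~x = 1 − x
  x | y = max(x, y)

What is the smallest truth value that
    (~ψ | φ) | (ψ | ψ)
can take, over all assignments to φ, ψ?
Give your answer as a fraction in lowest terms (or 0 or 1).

Take φ = 0, ψ = 2/5:
~ψ = ~2/5 = 3/5
~ψ | φ = 3/5 | 0 = 3/5
ψ | ψ = 2/5 | 2/5 = 2/5
(~ψ | φ) | (ψ | ψ) = 3/5 | 2/5 = 3/5
No assignment yields a value below 3/5, so this is the minimum.

3/5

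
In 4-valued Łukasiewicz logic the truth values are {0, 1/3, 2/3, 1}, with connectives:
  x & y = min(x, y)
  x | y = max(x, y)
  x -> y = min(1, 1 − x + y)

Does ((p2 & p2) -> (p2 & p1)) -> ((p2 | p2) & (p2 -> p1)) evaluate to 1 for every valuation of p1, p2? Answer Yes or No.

No

Counterexample: take p1 = 0, p2 = 0.
p2 & p2 = 0 & 0 = 0
p2 & p1 = 0 & 0 = 0
(p2 & p2) -> (p2 & p1) = 0 -> 0 = 1
p2 | p2 = 0 | 0 = 0
p2 -> p1 = 0 -> 0 = 1
(p2 | p2) & (p2 -> p1) = 0 & 1 = 0
((p2 & p2) -> (p2 & p1)) -> ((p2 | p2) & (p2 -> p1)) = 1 -> 0 = 0
This gives 0 ≠ 1.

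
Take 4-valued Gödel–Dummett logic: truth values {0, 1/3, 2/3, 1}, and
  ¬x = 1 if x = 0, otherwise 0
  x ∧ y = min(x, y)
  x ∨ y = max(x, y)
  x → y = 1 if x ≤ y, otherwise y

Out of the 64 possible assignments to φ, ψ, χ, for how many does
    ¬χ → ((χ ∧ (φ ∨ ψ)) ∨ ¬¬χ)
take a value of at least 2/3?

value 1: 48 assignments (counts)
value 0: 16 assignments
So 48 of the 64 assignments meet the threshold.

48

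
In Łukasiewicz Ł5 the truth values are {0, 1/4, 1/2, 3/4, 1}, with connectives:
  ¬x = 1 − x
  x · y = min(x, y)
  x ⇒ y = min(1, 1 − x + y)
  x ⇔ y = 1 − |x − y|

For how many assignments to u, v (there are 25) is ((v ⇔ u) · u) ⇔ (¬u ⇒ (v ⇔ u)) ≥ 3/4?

value 1: 2 assignments (counts)
value 3/4: 6 assignments (counts)
value 1/2: 9 assignments
value 1/4: 6 assignments
value 0: 2 assignments
So 8 of the 25 assignments meet the threshold.

8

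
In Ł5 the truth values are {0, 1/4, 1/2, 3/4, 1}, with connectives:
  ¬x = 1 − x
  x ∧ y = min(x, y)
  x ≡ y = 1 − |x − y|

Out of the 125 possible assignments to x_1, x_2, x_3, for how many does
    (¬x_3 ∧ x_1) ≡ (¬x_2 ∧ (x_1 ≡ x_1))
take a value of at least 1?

25

value 1: 25 assignments (counts)
value 3/4: 40 assignments
value 1/2: 30 assignments
value 1/4: 20 assignments
value 0: 10 assignments
So 25 of the 125 assignments meet the threshold.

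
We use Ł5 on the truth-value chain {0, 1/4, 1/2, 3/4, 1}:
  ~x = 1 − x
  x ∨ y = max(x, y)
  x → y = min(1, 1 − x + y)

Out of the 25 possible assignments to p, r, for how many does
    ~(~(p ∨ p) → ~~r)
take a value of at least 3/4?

3

value 1: 1 assignment (counts)
value 3/4: 2 assignments (counts)
value 1/2: 3 assignments
value 1/4: 4 assignments
value 0: 15 assignments
So 3 of the 25 assignments meet the threshold.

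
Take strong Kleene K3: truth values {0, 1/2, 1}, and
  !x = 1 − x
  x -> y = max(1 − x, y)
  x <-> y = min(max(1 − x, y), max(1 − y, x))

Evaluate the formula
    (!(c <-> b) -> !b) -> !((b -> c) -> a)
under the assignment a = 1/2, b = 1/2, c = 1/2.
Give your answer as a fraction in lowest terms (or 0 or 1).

1/2

c <-> b = 1/2 <-> 1/2 = 1/2
!(c <-> b) = !1/2 = 1/2
!b = !1/2 = 1/2
!(c <-> b) -> !b = 1/2 -> 1/2 = 1/2
b -> c = 1/2 -> 1/2 = 1/2
(b -> c) -> a = 1/2 -> 1/2 = 1/2
!((b -> c) -> a) = !1/2 = 1/2
(!(c <-> b) -> !b) -> !((b -> c) -> a) = 1/2 -> 1/2 = 1/2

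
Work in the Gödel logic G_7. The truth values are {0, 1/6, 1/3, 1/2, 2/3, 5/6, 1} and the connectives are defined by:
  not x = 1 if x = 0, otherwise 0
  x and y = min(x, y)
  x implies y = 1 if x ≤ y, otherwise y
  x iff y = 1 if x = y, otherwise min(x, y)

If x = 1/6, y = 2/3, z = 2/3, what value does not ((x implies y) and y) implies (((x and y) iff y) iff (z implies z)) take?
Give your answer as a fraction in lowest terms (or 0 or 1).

1

x implies y = 1/6 implies 2/3 = 1
(x implies y) and y = 1 and 2/3 = 2/3
not ((x implies y) and y) = not 2/3 = 0
x and y = 1/6 and 2/3 = 1/6
(x and y) iff y = 1/6 iff 2/3 = 1/6
z implies z = 2/3 implies 2/3 = 1
((x and y) iff y) iff (z implies z) = 1/6 iff 1 = 1/6
not ((x implies y) and y) implies (((x and y) iff y) iff (z implies z)) = 0 implies 1/6 = 1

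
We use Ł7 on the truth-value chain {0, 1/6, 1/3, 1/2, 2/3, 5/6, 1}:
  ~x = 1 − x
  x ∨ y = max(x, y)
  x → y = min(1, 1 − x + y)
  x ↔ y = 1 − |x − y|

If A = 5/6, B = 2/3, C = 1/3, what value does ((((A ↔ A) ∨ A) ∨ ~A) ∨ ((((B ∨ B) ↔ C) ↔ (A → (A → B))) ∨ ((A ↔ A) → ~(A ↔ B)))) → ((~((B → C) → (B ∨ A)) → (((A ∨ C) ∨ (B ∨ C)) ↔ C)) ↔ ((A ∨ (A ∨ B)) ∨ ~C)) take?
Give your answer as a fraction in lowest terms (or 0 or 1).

5/6

A ↔ A = 5/6 ↔ 5/6 = 1
(A ↔ A) ∨ A = 1 ∨ 5/6 = 1
~A = ~5/6 = 1/6
((A ↔ A) ∨ A) ∨ ~A = 1 ∨ 1/6 = 1
B ∨ B = 2/3 ∨ 2/3 = 2/3
(B ∨ B) ↔ C = 2/3 ↔ 1/3 = 2/3
A → B = 5/6 → 2/3 = 5/6
A → (A → B) = 5/6 → 5/6 = 1
((B ∨ B) ↔ C) ↔ (A → (A → B)) = 2/3 ↔ 1 = 2/3
A ↔ A = 5/6 ↔ 5/6 = 1
A ↔ B = 5/6 ↔ 2/3 = 5/6
~(A ↔ B) = ~5/6 = 1/6
(A ↔ A) → ~(A ↔ B) = 1 → 1/6 = 1/6
(((B ∨ B) ↔ C) ↔ (A → (A → B))) ∨ ((A ↔ A) → ~(A ↔ B)) = 2/3 ∨ 1/6 = 2/3
(((A ↔ A) ∨ A) ∨ ~A) ∨ ((((B ∨ B) ↔ C) ↔ (A → (A → B))) ∨ ((A ↔ A) → ~(A ↔ B))) = 1 ∨ 2/3 = 1
B → C = 2/3 → 1/3 = 2/3
B ∨ A = 2/3 ∨ 5/6 = 5/6
(B → C) → (B ∨ A) = 2/3 → 5/6 = 1
~((B → C) → (B ∨ A)) = ~1 = 0
A ∨ C = 5/6 ∨ 1/3 = 5/6
B ∨ C = 2/3 ∨ 1/3 = 2/3
(A ∨ C) ∨ (B ∨ C) = 5/6 ∨ 2/3 = 5/6
((A ∨ C) ∨ (B ∨ C)) ↔ C = 5/6 ↔ 1/3 = 1/2
~((B → C) → (B ∨ A)) → (((A ∨ C) ∨ (B ∨ C)) ↔ C) = 0 → 1/2 = 1
A ∨ B = 5/6 ∨ 2/3 = 5/6
A ∨ (A ∨ B) = 5/6 ∨ 5/6 = 5/6
~C = ~1/3 = 2/3
(A ∨ (A ∨ B)) ∨ ~C = 5/6 ∨ 2/3 = 5/6
(~((B → C) → (B ∨ A)) → (((A ∨ C) ∨ (B ∨ C)) ↔ C)) ↔ ((A ∨ (A ∨ B)) ∨ ~C) = 1 ↔ 5/6 = 5/6
((((A ↔ A) ∨ A) ∨ ~A) ∨ ((((B ∨ B) ↔ C) ↔ (A → (A → B))) ∨ ((A ↔ A) → ~(A ↔ B)))) → ((~((B → C) → (B ∨ A)) → (((A ∨ C) ∨ (B ∨ C)) ↔ C)) ↔ ((A ∨ (A ∨ B)) ∨ ~C)) = 1 → 5/6 = 5/6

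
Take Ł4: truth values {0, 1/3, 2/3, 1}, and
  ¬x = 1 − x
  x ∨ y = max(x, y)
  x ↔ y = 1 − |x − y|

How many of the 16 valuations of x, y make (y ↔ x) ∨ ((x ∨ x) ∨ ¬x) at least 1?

x = 0, y = 0 ↦ 1  ≥
x = 0, y = 1/3 ↦ 1  ≥
x = 0, y = 2/3 ↦ 1  ≥
x = 0, y = 1 ↦ 1  ≥
x = 1/3, y = 0 ↦ 2/3  <
x = 1/3, y = 1/3 ↦ 1  ≥
x = 1/3, y = 2/3 ↦ 2/3  <
x = 1/3, y = 1 ↦ 2/3  <
x = 2/3, y = 0 ↦ 2/3  <
x = 2/3, y = 1/3 ↦ 2/3  <
x = 2/3, y = 2/3 ↦ 1  ≥
x = 2/3, y = 1 ↦ 2/3  <
x = 1, y = 0 ↦ 1  ≥
x = 1, y = 1/3 ↦ 1  ≥
x = 1, y = 2/3 ↦ 1  ≥
x = 1, y = 1 ↦ 1  ≥
So 10 of the 16 assignments meet the threshold.

10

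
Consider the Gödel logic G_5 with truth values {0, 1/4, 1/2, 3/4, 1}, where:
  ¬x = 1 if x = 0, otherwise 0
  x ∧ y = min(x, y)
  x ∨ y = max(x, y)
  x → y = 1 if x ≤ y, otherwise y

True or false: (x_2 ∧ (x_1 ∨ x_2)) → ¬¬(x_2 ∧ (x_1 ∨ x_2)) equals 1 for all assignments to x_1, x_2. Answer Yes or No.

At x_1 = 3/4, x_2 = 1/4, for instance:
x_1 ∨ x_2 = 3/4 ∨ 1/4 = 3/4
x_2 ∧ (x_1 ∨ x_2) = 1/4 ∧ 3/4 = 1/4
¬(x_2 ∧ (x_1 ∨ x_2)) = ¬1/4 = 0
¬¬(x_2 ∧ (x_1 ∨ x_2)) = ¬0 = 1
(x_2 ∧ (x_1 ∨ x_2)) → ¬¬(x_2 ∧ (x_1 ∨ x_2)) = 1/4 → 1 = 1
and checking the remaining 24 assignments likewise gives ≥ 1 in every case.

Yes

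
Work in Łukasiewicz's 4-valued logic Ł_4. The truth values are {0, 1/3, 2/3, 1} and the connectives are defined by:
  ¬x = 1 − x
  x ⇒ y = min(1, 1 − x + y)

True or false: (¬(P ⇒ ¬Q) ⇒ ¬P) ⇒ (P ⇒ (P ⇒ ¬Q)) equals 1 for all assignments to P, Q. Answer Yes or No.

P = 0, Q = 0 ↦ 1
P = 0, Q = 1/3 ↦ 1
P = 0, Q = 2/3 ↦ 1
P = 0, Q = 1 ↦ 1
P = 1/3, Q = 0 ↦ 1
P = 1/3, Q = 1/3 ↦ 1
P = 1/3, Q = 2/3 ↦ 1
P = 1/3, Q = 1 ↦ 1
P = 2/3, Q = 0 ↦ 1
P = 2/3, Q = 1/3 ↦ 1
P = 2/3, Q = 2/3 ↦ 1
P = 2/3, Q = 1 ↦ 1
P = 1, Q = 0 ↦ 1
P = 1, Q = 1/3 ↦ 1
P = 1, Q = 2/3 ↦ 1
P = 1, Q = 1 ↦ 1
Every assignment gives a value ≥ 1.

Yes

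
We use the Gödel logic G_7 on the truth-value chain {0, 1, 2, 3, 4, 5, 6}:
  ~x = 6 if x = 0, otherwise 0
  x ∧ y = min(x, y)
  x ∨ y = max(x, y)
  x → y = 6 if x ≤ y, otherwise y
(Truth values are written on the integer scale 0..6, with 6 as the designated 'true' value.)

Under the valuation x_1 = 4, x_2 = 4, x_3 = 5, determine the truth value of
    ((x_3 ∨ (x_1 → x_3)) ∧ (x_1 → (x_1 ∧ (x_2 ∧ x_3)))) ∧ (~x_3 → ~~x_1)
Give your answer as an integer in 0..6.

6

x_1 → x_3 = 4 → 5 = 6
x_3 ∨ (x_1 → x_3) = 5 ∨ 6 = 6
x_2 ∧ x_3 = 4 ∧ 5 = 4
x_1 ∧ (x_2 ∧ x_3) = 4 ∧ 4 = 4
x_1 → (x_1 ∧ (x_2 ∧ x_3)) = 4 → 4 = 6
(x_3 ∨ (x_1 → x_3)) ∧ (x_1 → (x_1 ∧ (x_2 ∧ x_3))) = 6 ∧ 6 = 6
~x_3 = ~5 = 0
~x_1 = ~4 = 0
~~x_1 = ~0 = 6
~x_3 → ~~x_1 = 0 → 6 = 6
((x_3 ∨ (x_1 → x_3)) ∧ (x_1 → (x_1 ∧ (x_2 ∧ x_3)))) ∧ (~x_3 → ~~x_1) = 6 ∧ 6 = 6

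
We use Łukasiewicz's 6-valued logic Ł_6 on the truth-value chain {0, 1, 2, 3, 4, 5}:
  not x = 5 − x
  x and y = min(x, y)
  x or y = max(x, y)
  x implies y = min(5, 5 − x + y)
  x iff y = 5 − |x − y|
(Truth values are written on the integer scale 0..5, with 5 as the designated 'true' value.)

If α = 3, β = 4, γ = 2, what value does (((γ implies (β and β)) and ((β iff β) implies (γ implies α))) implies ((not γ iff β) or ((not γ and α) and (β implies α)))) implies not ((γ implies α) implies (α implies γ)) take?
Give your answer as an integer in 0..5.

β and β = 4 and 4 = 4
γ implies (β and β) = 2 implies 4 = 5
β iff β = 4 iff 4 = 5
γ implies α = 2 implies 3 = 5
(β iff β) implies (γ implies α) = 5 implies 5 = 5
(γ implies (β and β)) and ((β iff β) implies (γ implies α)) = 5 and 5 = 5
not γ = not 2 = 3
not γ iff β = 3 iff 4 = 4
not γ = not 2 = 3
not γ and α = 3 and 3 = 3
β implies α = 4 implies 3 = 4
(not γ and α) and (β implies α) = 3 and 4 = 3
(not γ iff β) or ((not γ and α) and (β implies α)) = 4 or 3 = 4
((γ implies (β and β)) and ((β iff β) implies (γ implies α))) implies ((not γ iff β) or ((not γ and α) and (β implies α))) = 5 implies 4 = 4
γ implies α = 2 implies 3 = 5
α implies γ = 3 implies 2 = 4
(γ implies α) implies (α implies γ) = 5 implies 4 = 4
not ((γ implies α) implies (α implies γ)) = not 4 = 1
(((γ implies (β and β)) and ((β iff β) implies (γ implies α))) implies ((not γ iff β) or ((not γ and α) and (β implies α)))) implies not ((γ implies α) implies (α implies γ)) = 4 implies 1 = 2

2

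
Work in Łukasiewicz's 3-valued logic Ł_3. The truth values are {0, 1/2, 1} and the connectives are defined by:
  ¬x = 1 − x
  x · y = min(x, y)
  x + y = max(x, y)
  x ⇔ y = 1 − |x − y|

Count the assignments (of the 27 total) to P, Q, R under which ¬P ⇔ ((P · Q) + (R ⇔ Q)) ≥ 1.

9

value 1: 9 assignments (counts)
value 1/2: 11 assignments
value 0: 7 assignments
So 9 of the 27 assignments meet the threshold.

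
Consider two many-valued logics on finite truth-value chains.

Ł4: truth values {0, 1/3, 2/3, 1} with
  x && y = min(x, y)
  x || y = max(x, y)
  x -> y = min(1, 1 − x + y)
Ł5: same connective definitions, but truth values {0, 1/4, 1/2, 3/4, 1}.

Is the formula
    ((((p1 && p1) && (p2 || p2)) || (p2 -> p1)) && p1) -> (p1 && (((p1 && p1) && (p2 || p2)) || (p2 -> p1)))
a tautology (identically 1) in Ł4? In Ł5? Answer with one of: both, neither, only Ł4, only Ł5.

both

In Ł4: every assignment gives 1 — tautology.
In Ł5: every assignment gives 1 — tautology.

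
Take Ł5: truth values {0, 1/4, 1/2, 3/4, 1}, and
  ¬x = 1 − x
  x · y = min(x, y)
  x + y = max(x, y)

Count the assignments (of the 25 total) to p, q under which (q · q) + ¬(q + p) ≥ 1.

value 1: 6 assignments (counts)
value 3/4: 8 assignments
value 1/2: 7 assignments
value 1/4: 3 assignments
value 0: 1 assignment
So 6 of the 25 assignments meet the threshold.

6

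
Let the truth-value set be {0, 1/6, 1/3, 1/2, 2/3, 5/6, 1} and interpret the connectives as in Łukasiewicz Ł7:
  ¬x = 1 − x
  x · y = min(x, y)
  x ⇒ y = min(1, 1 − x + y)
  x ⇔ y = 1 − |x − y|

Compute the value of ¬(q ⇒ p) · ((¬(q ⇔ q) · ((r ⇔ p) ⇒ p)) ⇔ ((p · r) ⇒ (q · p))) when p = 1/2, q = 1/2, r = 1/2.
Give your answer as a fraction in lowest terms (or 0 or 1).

q ⇒ p = 1/2 ⇒ 1/2 = 1
¬(q ⇒ p) = ¬1 = 0
q ⇔ q = 1/2 ⇔ 1/2 = 1
¬(q ⇔ q) = ¬1 = 0
r ⇔ p = 1/2 ⇔ 1/2 = 1
(r ⇔ p) ⇒ p = 1 ⇒ 1/2 = 1/2
¬(q ⇔ q) · ((r ⇔ p) ⇒ p) = 0 · 1/2 = 0
p · r = 1/2 · 1/2 = 1/2
q · p = 1/2 · 1/2 = 1/2
(p · r) ⇒ (q · p) = 1/2 ⇒ 1/2 = 1
(¬(q ⇔ q) · ((r ⇔ p) ⇒ p)) ⇔ ((p · r) ⇒ (q · p)) = 0 ⇔ 1 = 0
¬(q ⇒ p) · ((¬(q ⇔ q) · ((r ⇔ p) ⇒ p)) ⇔ ((p · r) ⇒ (q · p))) = 0 · 0 = 0

0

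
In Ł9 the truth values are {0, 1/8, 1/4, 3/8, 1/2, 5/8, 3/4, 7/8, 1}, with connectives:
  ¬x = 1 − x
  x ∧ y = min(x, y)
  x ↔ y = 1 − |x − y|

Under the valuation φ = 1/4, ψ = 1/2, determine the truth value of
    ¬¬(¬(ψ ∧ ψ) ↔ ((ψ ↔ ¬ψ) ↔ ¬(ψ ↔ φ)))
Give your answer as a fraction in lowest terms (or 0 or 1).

3/4

ψ ∧ ψ = 1/2 ∧ 1/2 = 1/2
¬(ψ ∧ ψ) = ¬1/2 = 1/2
¬ψ = ¬1/2 = 1/2
ψ ↔ ¬ψ = 1/2 ↔ 1/2 = 1
ψ ↔ φ = 1/2 ↔ 1/4 = 3/4
¬(ψ ↔ φ) = ¬3/4 = 1/4
(ψ ↔ ¬ψ) ↔ ¬(ψ ↔ φ) = 1 ↔ 1/4 = 1/4
¬(ψ ∧ ψ) ↔ ((ψ ↔ ¬ψ) ↔ ¬(ψ ↔ φ)) = 1/2 ↔ 1/4 = 3/4
¬(¬(ψ ∧ ψ) ↔ ((ψ ↔ ¬ψ) ↔ ¬(ψ ↔ φ))) = ¬3/4 = 1/4
¬¬(¬(ψ ∧ ψ) ↔ ((ψ ↔ ¬ψ) ↔ ¬(ψ ↔ φ))) = ¬1/4 = 3/4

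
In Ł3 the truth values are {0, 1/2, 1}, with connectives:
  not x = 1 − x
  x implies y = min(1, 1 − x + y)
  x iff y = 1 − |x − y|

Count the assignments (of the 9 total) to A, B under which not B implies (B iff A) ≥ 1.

7

A = 0, B = 0 ↦ 1  ≥
A = 0, B = 1/2 ↦ 1  ≥
A = 0, B = 1 ↦ 1  ≥
A = 1/2, B = 0 ↦ 1/2  <
A = 1/2, B = 1/2 ↦ 1  ≥
A = 1/2, B = 1 ↦ 1  ≥
A = 1, B = 0 ↦ 0  <
A = 1, B = 1/2 ↦ 1  ≥
A = 1, B = 1 ↦ 1  ≥
So 7 of the 9 assignments meet the threshold.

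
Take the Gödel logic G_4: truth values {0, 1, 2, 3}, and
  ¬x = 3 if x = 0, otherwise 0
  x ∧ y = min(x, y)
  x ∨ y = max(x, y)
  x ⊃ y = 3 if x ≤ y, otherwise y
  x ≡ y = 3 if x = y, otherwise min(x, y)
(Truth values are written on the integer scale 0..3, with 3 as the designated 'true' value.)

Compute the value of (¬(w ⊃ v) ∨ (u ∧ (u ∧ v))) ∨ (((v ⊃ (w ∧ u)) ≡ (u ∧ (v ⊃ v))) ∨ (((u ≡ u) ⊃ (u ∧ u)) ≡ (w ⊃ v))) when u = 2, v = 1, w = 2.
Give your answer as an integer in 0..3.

2

w ⊃ v = 2 ⊃ 1 = 1
¬(w ⊃ v) = ¬1 = 0
u ∧ v = 2 ∧ 1 = 1
u ∧ (u ∧ v) = 2 ∧ 1 = 1
¬(w ⊃ v) ∨ (u ∧ (u ∧ v)) = 0 ∨ 1 = 1
w ∧ u = 2 ∧ 2 = 2
v ⊃ (w ∧ u) = 1 ⊃ 2 = 3
v ⊃ v = 1 ⊃ 1 = 3
u ∧ (v ⊃ v) = 2 ∧ 3 = 2
(v ⊃ (w ∧ u)) ≡ (u ∧ (v ⊃ v)) = 3 ≡ 2 = 2
u ≡ u = 2 ≡ 2 = 3
u ∧ u = 2 ∧ 2 = 2
(u ≡ u) ⊃ (u ∧ u) = 3 ⊃ 2 = 2
w ⊃ v = 2 ⊃ 1 = 1
((u ≡ u) ⊃ (u ∧ u)) ≡ (w ⊃ v) = 2 ≡ 1 = 1
((v ⊃ (w ∧ u)) ≡ (u ∧ (v ⊃ v))) ∨ (((u ≡ u) ⊃ (u ∧ u)) ≡ (w ⊃ v)) = 2 ∨ 1 = 2
(¬(w ⊃ v) ∨ (u ∧ (u ∧ v))) ∨ (((v ⊃ (w ∧ u)) ≡ (u ∧ (v ⊃ v))) ∨ (((u ≡ u) ⊃ (u ∧ u)) ≡ (w ⊃ v))) = 1 ∨ 2 = 2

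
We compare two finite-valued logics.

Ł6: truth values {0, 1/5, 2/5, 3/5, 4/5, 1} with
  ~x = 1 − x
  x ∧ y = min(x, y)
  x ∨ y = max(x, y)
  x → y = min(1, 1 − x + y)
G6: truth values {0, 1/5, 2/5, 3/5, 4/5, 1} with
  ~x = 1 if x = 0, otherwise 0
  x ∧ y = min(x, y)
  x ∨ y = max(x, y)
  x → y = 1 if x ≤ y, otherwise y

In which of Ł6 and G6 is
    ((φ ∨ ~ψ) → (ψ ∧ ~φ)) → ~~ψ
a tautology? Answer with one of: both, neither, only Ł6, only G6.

only G6

In Ł6: at φ = 0, ψ = 1/5 the value is 4/5 — not a tautology.
In G6: every assignment gives 1 — tautology.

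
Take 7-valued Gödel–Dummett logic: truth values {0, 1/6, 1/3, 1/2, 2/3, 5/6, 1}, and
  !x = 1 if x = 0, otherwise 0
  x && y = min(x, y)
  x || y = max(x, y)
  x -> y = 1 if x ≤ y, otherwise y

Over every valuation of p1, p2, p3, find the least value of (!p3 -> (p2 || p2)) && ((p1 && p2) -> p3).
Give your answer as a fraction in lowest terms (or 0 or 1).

0

Take p1 = 0, p2 = 0, p3 = 0:
!p3 = !0 = 1
p2 || p2 = 0 || 0 = 0
!p3 -> (p2 || p2) = 1 -> 0 = 0
p1 && p2 = 0 && 0 = 0
(p1 && p2) -> p3 = 0 -> 0 = 1
(!p3 -> (p2 || p2)) && ((p1 && p2) -> p3) = 0 && 1 = 0
No assignment yields a value below 0, so this is the minimum.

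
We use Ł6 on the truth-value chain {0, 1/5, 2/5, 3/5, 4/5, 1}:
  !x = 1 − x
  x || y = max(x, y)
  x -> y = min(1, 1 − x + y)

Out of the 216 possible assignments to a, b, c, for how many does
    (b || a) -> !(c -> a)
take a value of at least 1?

value 1: 42 assignments (counts)
value 4/5: 22 assignments
value 3/5: 26 assignments
value 2/5: 35 assignments
value 1/5: 40 assignments
value 0: 51 assignments
So 42 of the 216 assignments meet the threshold.

42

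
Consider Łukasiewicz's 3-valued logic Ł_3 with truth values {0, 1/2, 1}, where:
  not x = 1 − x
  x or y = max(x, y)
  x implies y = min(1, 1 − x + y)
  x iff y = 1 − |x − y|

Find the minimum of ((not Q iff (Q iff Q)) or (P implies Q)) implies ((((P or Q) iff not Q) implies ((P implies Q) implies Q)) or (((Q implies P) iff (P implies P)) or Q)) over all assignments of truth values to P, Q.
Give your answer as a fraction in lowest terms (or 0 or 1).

1/2

Take P = 0, Q = 1/2:
not Q = not 1/2 = 1/2
Q iff Q = 1/2 iff 1/2 = 1
not Q iff (Q iff Q) = 1/2 iff 1 = 1/2
P implies Q = 0 implies 1/2 = 1
(not Q iff (Q iff Q)) or (P implies Q) = 1/2 or 1 = 1
P or Q = 0 or 1/2 = 1/2
not Q = not 1/2 = 1/2
(P or Q) iff not Q = 1/2 iff 1/2 = 1
P implies Q = 0 implies 1/2 = 1
(P implies Q) implies Q = 1 implies 1/2 = 1/2
((P or Q) iff not Q) implies ((P implies Q) implies Q) = 1 implies 1/2 = 1/2
Q implies P = 1/2 implies 0 = 1/2
P implies P = 0 implies 0 = 1
(Q implies P) iff (P implies P) = 1/2 iff 1 = 1/2
((Q implies P) iff (P implies P)) or Q = 1/2 or 1/2 = 1/2
(((P or Q) iff not Q) implies ((P implies Q) implies Q)) or (((Q implies P) iff (P implies P)) or Q) = 1/2 or 1/2 = 1/2
((not Q iff (Q iff Q)) or (P implies Q)) implies ((((P or Q) iff not Q) implies ((P implies Q) implies Q)) or (((Q implies P) iff (P implies P)) or Q)) = 1 implies 1/2 = 1/2
No assignment yields a value below 1/2, so this is the minimum.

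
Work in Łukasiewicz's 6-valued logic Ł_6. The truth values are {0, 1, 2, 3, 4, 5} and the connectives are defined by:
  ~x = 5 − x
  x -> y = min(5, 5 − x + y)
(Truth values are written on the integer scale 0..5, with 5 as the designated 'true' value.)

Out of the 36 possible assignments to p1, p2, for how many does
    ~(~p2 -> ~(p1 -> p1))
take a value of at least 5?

6

value 5: 6 assignments (counts)
value 4: 6 assignments
value 3: 6 assignments
value 2: 6 assignments
value 1: 6 assignments
value 0: 6 assignments
So 6 of the 36 assignments meet the threshold.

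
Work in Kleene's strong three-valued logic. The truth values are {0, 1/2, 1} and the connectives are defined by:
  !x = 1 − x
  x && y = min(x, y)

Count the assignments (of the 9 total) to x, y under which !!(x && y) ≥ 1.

1

x = 0, y = 0 ↦ 0  <
x = 0, y = 1/2 ↦ 0  <
x = 0, y = 1 ↦ 0  <
x = 1/2, y = 0 ↦ 0  <
x = 1/2, y = 1/2 ↦ 1/2  <
x = 1/2, y = 1 ↦ 1/2  <
x = 1, y = 0 ↦ 0  <
x = 1, y = 1/2 ↦ 1/2  <
x = 1, y = 1 ↦ 1  ≥
So 1 of the 9 assignments meets the threshold.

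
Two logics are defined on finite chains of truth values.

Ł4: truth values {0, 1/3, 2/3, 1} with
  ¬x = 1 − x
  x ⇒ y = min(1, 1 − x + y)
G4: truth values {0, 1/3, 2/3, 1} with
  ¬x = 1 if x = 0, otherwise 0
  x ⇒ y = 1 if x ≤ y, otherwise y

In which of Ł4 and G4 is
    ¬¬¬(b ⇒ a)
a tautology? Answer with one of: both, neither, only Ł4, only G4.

In Ł4: at a = 0, b = 0 the value is 0 — not a tautology.
In G4: at a = 0, b = 0 the value is 0 — not a tautology.

neither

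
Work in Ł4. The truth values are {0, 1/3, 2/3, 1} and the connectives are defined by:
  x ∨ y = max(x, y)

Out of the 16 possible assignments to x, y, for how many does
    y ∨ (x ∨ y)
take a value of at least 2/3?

x = 0, y = 0 ↦ 0  <
x = 0, y = 1/3 ↦ 1/3  <
x = 0, y = 2/3 ↦ 2/3  ≥
x = 0, y = 1 ↦ 1  ≥
x = 1/3, y = 0 ↦ 1/3  <
x = 1/3, y = 1/3 ↦ 1/3  <
x = 1/3, y = 2/3 ↦ 2/3  ≥
x = 1/3, y = 1 ↦ 1  ≥
x = 2/3, y = 0 ↦ 2/3  ≥
x = 2/3, y = 1/3 ↦ 2/3  ≥
x = 2/3, y = 2/3 ↦ 2/3  ≥
x = 2/3, y = 1 ↦ 1  ≥
x = 1, y = 0 ↦ 1  ≥
x = 1, y = 1/3 ↦ 1  ≥
x = 1, y = 2/3 ↦ 1  ≥
x = 1, y = 1 ↦ 1  ≥
So 12 of the 16 assignments meet the threshold.

12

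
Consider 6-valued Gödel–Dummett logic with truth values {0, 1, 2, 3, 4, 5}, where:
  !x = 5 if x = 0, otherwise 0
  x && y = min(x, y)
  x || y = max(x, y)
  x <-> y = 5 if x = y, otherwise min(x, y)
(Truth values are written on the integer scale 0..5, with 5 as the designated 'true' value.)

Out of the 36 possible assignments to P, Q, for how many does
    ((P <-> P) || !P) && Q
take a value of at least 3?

value 5: 6 assignments (counts)
value 4: 6 assignments (counts)
value 3: 6 assignments (counts)
value 2: 6 assignments
value 1: 6 assignments
value 0: 6 assignments
So 18 of the 36 assignments meet the threshold.

18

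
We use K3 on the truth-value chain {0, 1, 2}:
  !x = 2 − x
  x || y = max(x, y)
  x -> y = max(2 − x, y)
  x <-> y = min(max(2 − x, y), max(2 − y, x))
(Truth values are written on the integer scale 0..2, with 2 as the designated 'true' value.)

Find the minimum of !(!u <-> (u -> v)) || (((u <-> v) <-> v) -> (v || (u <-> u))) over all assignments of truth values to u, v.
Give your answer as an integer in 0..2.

1

Take u = 1, v = 0:
!u = !1 = 1
u -> v = 1 -> 0 = 1
!u <-> (u -> v) = 1 <-> 1 = 1
!(!u <-> (u -> v)) = !1 = 1
u <-> v = 1 <-> 0 = 1
(u <-> v) <-> v = 1 <-> 0 = 1
u <-> u = 1 <-> 1 = 1
v || (u <-> u) = 0 || 1 = 1
((u <-> v) <-> v) -> (v || (u <-> u)) = 1 -> 1 = 1
!(!u <-> (u -> v)) || (((u <-> v) <-> v) -> (v || (u <-> u))) = 1 || 1 = 1
No assignment yields a value below 1, so this is the minimum.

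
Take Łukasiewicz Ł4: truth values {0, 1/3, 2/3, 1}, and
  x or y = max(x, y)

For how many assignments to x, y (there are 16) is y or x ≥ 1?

7

x = 0, y = 0 ↦ 0  <
x = 0, y = 1/3 ↦ 1/3  <
x = 0, y = 2/3 ↦ 2/3  <
x = 0, y = 1 ↦ 1  ≥
x = 1/3, y = 0 ↦ 1/3  <
x = 1/3, y = 1/3 ↦ 1/3  <
x = 1/3, y = 2/3 ↦ 2/3  <
x = 1/3, y = 1 ↦ 1  ≥
x = 2/3, y = 0 ↦ 2/3  <
x = 2/3, y = 1/3 ↦ 2/3  <
x = 2/3, y = 2/3 ↦ 2/3  <
x = 2/3, y = 1 ↦ 1  ≥
x = 1, y = 0 ↦ 1  ≥
x = 1, y = 1/3 ↦ 1  ≥
x = 1, y = 2/3 ↦ 1  ≥
x = 1, y = 1 ↦ 1  ≥
So 7 of the 16 assignments meet the threshold.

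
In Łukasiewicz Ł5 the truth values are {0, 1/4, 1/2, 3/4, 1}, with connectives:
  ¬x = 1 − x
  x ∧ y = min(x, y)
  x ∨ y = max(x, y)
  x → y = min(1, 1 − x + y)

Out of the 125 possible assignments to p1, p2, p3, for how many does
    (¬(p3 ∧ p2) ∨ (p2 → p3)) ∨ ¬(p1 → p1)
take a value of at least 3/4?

value 1: 95 assignments (counts)
value 3/4: 25 assignments (counts)
value 1/2: 5 assignments
So 120 of the 125 assignments meet the threshold.

120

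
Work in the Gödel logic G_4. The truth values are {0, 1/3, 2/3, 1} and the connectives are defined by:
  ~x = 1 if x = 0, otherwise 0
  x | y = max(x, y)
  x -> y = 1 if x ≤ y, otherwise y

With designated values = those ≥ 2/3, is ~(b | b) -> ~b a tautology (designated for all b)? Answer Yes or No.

Yes

b = 0 ↦ 1
b = 1/3 ↦ 1
b = 2/3 ↦ 1
b = 1 ↦ 1
Every assignment gives a value ≥ 2/3.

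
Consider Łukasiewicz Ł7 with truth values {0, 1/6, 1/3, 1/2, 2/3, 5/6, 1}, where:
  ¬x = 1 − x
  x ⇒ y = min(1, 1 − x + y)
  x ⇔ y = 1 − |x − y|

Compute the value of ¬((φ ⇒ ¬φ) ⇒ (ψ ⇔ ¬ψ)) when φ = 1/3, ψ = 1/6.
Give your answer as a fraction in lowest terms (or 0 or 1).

¬φ = ¬1/3 = 2/3
φ ⇒ ¬φ = 1/3 ⇒ 2/3 = 1
¬ψ = ¬1/6 = 5/6
ψ ⇔ ¬ψ = 1/6 ⇔ 5/6 = 1/3
(φ ⇒ ¬φ) ⇒ (ψ ⇔ ¬ψ) = 1 ⇒ 1/3 = 1/3
¬((φ ⇒ ¬φ) ⇒ (ψ ⇔ ¬ψ)) = ¬1/3 = 2/3

2/3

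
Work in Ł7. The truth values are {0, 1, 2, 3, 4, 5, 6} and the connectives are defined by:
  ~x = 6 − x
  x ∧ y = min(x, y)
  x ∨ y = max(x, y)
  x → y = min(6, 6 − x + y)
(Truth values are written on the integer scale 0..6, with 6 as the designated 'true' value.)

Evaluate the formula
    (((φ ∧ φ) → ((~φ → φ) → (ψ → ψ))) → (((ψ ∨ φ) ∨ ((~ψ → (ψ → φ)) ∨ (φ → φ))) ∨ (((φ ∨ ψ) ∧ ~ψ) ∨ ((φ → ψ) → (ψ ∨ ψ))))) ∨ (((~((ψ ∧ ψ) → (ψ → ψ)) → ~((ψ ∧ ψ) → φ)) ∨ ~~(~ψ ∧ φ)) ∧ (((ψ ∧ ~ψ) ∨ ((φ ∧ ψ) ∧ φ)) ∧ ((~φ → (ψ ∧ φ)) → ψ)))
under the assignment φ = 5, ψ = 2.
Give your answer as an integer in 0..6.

φ ∧ φ = 5 ∧ 5 = 5
~φ = ~5 = 1
~φ → φ = 1 → 5 = 6
ψ → ψ = 2 → 2 = 6
(~φ → φ) → (ψ → ψ) = 6 → 6 = 6
(φ ∧ φ) → ((~φ → φ) → (ψ → ψ)) = 5 → 6 = 6
ψ ∨ φ = 2 ∨ 5 = 5
~ψ = ~2 = 4
ψ → φ = 2 → 5 = 6
~ψ → (ψ → φ) = 4 → 6 = 6
φ → φ = 5 → 5 = 6
(~ψ → (ψ → φ)) ∨ (φ → φ) = 6 ∨ 6 = 6
(ψ ∨ φ) ∨ ((~ψ → (ψ → φ)) ∨ (φ → φ)) = 5 ∨ 6 = 6
φ ∨ ψ = 5 ∨ 2 = 5
~ψ = ~2 = 4
(φ ∨ ψ) ∧ ~ψ = 5 ∧ 4 = 4
φ → ψ = 5 → 2 = 3
ψ ∨ ψ = 2 ∨ 2 = 2
(φ → ψ) → (ψ ∨ ψ) = 3 → 2 = 5
((φ ∨ ψ) ∧ ~ψ) ∨ ((φ → ψ) → (ψ ∨ ψ)) = 4 ∨ 5 = 5
((ψ ∨ φ) ∨ ((~ψ → (ψ → φ)) ∨ (φ → φ))) ∨ (((φ ∨ ψ) ∧ ~ψ) ∨ ((φ → ψ) → (ψ ∨ ψ))) = 6 ∨ 5 = 6
((φ ∧ φ) → ((~φ → φ) → (ψ → ψ))) → (((ψ ∨ φ) ∨ ((~ψ → (ψ → φ)) ∨ (φ → φ))) ∨ (((φ ∨ ψ) ∧ ~ψ) ∨ ((φ → ψ) → (ψ ∨ ψ)))) = 6 → 6 = 6
ψ ∧ ψ = 2 ∧ 2 = 2
ψ → ψ = 2 → 2 = 6
(ψ ∧ ψ) → (ψ → ψ) = 2 → 6 = 6
~((ψ ∧ ψ) → (ψ → ψ)) = ~6 = 0
ψ ∧ ψ = 2 ∧ 2 = 2
(ψ ∧ ψ) → φ = 2 → 5 = 6
~((ψ ∧ ψ) → φ) = ~6 = 0
~((ψ ∧ ψ) → (ψ → ψ)) → ~((ψ ∧ ψ) → φ) = 0 → 0 = 6
~ψ = ~2 = 4
~ψ ∧ φ = 4 ∧ 5 = 4
~(~ψ ∧ φ) = ~4 = 2
~~(~ψ ∧ φ) = ~2 = 4
(~((ψ ∧ ψ) → (ψ → ψ)) → ~((ψ ∧ ψ) → φ)) ∨ ~~(~ψ ∧ φ) = 6 ∨ 4 = 6
~ψ = ~2 = 4
ψ ∧ ~ψ = 2 ∧ 4 = 2
φ ∧ ψ = 5 ∧ 2 = 2
(φ ∧ ψ) ∧ φ = 2 ∧ 5 = 2
(ψ ∧ ~ψ) ∨ ((φ ∧ ψ) ∧ φ) = 2 ∨ 2 = 2
~φ = ~5 = 1
ψ ∧ φ = 2 ∧ 5 = 2
~φ → (ψ ∧ φ) = 1 → 2 = 6
(~φ → (ψ ∧ φ)) → ψ = 6 → 2 = 2
((ψ ∧ ~ψ) ∨ ((φ ∧ ψ) ∧ φ)) ∧ ((~φ → (ψ ∧ φ)) → ψ) = 2 ∧ 2 = 2
((~((ψ ∧ ψ) → (ψ → ψ)) → ~((ψ ∧ ψ) → φ)) ∨ ~~(~ψ ∧ φ)) ∧ (((ψ ∧ ~ψ) ∨ ((φ ∧ ψ) ∧ φ)) ∧ ((~φ → (ψ ∧ φ)) → ψ)) = 6 ∧ 2 = 2
(((φ ∧ φ) → ((~φ → φ) → (ψ → ψ))) → (((ψ ∨ φ) ∨ ((~ψ → (ψ → φ)) ∨ (φ → φ))) ∨ (((φ ∨ ψ) ∧ ~ψ) ∨ ((φ → ψ) → (ψ ∨ ψ))))) ∨ (((~((ψ ∧ ψ) → (ψ → ψ)) → ~((ψ ∧ ψ) → φ)) ∨ ~~(~ψ ∧ φ)) ∧ (((ψ ∧ ~ψ) ∨ ((φ ∧ ψ) ∧ φ)) ∧ ((~φ → (ψ ∧ φ)) → ψ))) = 6 ∨ 2 = 6

6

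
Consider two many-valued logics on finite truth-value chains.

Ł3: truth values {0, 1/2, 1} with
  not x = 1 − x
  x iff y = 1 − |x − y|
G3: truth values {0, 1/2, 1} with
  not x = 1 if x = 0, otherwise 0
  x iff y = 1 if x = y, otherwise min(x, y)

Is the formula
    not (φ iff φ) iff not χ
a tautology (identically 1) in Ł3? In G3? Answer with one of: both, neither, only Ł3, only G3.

neither

In Ł3: at φ = 0, χ = 0 the value is 0 — not a tautology.
In G3: at φ = 0, χ = 0 the value is 0 — not a tautology.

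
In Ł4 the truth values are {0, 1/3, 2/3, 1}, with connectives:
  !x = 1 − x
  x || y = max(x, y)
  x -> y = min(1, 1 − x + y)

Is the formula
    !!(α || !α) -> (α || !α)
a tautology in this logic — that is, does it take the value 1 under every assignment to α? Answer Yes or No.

α = 0 ↦ 1
α = 1/3 ↦ 1
α = 2/3 ↦ 1
α = 1 ↦ 1
Every assignment gives a value ≥ 1.

Yes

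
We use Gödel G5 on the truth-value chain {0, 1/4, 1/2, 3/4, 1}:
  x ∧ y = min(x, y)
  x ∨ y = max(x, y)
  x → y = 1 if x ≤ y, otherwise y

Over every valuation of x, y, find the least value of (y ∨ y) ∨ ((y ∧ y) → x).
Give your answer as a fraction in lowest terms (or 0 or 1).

1/4

Take x = 0, y = 1/4:
y ∨ y = 1/4 ∨ 1/4 = 1/4
y ∧ y = 1/4 ∧ 1/4 = 1/4
(y ∧ y) → x = 1/4 → 0 = 0
(y ∨ y) ∨ ((y ∧ y) → x) = 1/4 ∨ 0 = 1/4
No assignment yields a value below 1/4, so this is the minimum.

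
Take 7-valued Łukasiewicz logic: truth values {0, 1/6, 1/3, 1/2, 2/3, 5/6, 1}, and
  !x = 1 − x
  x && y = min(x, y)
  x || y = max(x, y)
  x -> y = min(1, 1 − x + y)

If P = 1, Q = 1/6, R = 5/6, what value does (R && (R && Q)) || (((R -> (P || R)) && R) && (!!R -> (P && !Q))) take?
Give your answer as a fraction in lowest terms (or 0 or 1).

5/6

R && Q = 5/6 && 1/6 = 1/6
R && (R && Q) = 5/6 && 1/6 = 1/6
P || R = 1 || 5/6 = 1
R -> (P || R) = 5/6 -> 1 = 1
(R -> (P || R)) && R = 1 && 5/6 = 5/6
!R = !5/6 = 1/6
!!R = !1/6 = 5/6
!Q = !1/6 = 5/6
P && !Q = 1 && 5/6 = 5/6
!!R -> (P && !Q) = 5/6 -> 5/6 = 1
((R -> (P || R)) && R) && (!!R -> (P && !Q)) = 5/6 && 1 = 5/6
(R && (R && Q)) || (((R -> (P || R)) && R) && (!!R -> (P && !Q))) = 1/6 || 5/6 = 5/6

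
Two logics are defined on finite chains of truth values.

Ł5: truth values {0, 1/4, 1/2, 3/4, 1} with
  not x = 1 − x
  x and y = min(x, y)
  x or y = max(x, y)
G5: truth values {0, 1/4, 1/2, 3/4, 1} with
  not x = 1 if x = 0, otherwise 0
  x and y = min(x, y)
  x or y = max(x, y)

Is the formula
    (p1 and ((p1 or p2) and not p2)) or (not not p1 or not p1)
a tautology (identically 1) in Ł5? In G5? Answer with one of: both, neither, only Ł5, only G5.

only G5

In Ł5: at p1 = 1/4, p2 = 0 the value is 3/4 — not a tautology.
In G5: every assignment gives 1 — tautology.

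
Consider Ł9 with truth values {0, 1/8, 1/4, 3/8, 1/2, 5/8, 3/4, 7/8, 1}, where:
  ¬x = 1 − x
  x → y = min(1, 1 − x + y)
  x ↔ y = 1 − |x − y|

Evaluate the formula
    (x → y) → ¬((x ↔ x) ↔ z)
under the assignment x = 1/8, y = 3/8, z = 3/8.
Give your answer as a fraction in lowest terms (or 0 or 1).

5/8

x → y = 1/8 → 3/8 = 1
x ↔ x = 1/8 ↔ 1/8 = 1
(x ↔ x) ↔ z = 1 ↔ 3/8 = 3/8
¬((x ↔ x) ↔ z) = ¬3/8 = 5/8
(x → y) → ¬((x ↔ x) ↔ z) = 1 → 5/8 = 5/8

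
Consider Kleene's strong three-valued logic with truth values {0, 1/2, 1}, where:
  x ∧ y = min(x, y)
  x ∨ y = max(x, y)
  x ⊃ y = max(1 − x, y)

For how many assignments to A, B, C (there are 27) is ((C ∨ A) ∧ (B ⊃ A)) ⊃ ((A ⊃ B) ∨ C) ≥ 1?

value 1: 19 assignments (counts)
value 1/2: 7 assignments
value 0: 1 assignment
So 19 of the 27 assignments meet the threshold.

19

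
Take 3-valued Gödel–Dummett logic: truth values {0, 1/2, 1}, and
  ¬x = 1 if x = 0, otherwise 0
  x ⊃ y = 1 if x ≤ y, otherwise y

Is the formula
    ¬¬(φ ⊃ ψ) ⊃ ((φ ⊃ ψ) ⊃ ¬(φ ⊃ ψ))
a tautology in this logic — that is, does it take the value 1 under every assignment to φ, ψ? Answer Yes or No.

Counterexample: take φ = 0, ψ = 0.
φ ⊃ ψ = 0 ⊃ 0 = 1
¬(φ ⊃ ψ) = ¬1 = 0
¬¬(φ ⊃ ψ) = ¬0 = 1
φ ⊃ ψ = 0 ⊃ 0 = 1
φ ⊃ ψ = 0 ⊃ 0 = 1
¬(φ ⊃ ψ) = ¬1 = 0
(φ ⊃ ψ) ⊃ ¬(φ ⊃ ψ) = 1 ⊃ 0 = 0
¬¬(φ ⊃ ψ) ⊃ ((φ ⊃ ψ) ⊃ ¬(φ ⊃ ψ)) = 1 ⊃ 0 = 0
This gives 0 ≠ 1.

No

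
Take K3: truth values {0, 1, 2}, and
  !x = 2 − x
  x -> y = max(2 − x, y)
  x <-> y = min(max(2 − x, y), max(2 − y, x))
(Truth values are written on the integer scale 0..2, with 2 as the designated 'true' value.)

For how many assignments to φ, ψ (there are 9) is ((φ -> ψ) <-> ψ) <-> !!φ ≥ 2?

φ = 0, ψ = 0 ↦ 2  ≥
φ = 0, ψ = 1 ↦ 1  <
φ = 0, ψ = 2 ↦ 0  <
φ = 1, ψ = 0 ↦ 1  <
φ = 1, ψ = 1 ↦ 1  <
φ = 1, ψ = 2 ↦ 1  <
φ = 2, ψ = 0 ↦ 2  ≥
φ = 2, ψ = 1 ↦ 1  <
φ = 2, ψ = 2 ↦ 2  ≥
So 3 of the 9 assignments meet the threshold.

3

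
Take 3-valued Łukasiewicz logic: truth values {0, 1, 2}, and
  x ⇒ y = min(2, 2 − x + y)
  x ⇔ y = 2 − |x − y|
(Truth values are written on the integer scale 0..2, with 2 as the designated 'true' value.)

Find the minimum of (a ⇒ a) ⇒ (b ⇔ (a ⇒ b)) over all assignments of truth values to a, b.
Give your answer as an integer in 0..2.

0

Take a = 0, b = 0:
a ⇒ a = 0 ⇒ 0 = 2
a ⇒ b = 0 ⇒ 0 = 2
b ⇔ (a ⇒ b) = 0 ⇔ 2 = 0
(a ⇒ a) ⇒ (b ⇔ (a ⇒ b)) = 2 ⇒ 0 = 0
No assignment yields a value below 0, so this is the minimum.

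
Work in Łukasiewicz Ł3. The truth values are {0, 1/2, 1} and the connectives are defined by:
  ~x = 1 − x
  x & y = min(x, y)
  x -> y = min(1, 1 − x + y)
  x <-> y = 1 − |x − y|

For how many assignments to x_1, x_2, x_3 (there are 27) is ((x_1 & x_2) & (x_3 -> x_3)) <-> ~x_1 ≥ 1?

value 1: 9 assignments (counts)
value 1/2: 6 assignments
value 0: 12 assignments
So 9 of the 27 assignments meet the threshold.

9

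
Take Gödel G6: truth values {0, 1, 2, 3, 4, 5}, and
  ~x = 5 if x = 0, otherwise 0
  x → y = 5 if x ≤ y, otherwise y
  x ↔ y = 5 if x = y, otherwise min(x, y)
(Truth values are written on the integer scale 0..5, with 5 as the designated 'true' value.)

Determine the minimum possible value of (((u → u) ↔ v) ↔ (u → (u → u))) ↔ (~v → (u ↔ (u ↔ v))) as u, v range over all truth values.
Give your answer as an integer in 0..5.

Take u = 0, v = 1:
u → u = 0 → 0 = 5
(u → u) ↔ v = 5 ↔ 1 = 1
u → u = 0 → 0 = 5
u → (u → u) = 0 → 5 = 5
((u → u) ↔ v) ↔ (u → (u → u)) = 1 ↔ 5 = 1
~v = ~1 = 0
u ↔ v = 0 ↔ 1 = 0
u ↔ (u ↔ v) = 0 ↔ 0 = 5
~v → (u ↔ (u ↔ v)) = 0 → 5 = 5
(((u → u) ↔ v) ↔ (u → (u → u))) ↔ (~v → (u ↔ (u ↔ v))) = 1 ↔ 5 = 1
No assignment yields a value below 1, so this is the minimum.

1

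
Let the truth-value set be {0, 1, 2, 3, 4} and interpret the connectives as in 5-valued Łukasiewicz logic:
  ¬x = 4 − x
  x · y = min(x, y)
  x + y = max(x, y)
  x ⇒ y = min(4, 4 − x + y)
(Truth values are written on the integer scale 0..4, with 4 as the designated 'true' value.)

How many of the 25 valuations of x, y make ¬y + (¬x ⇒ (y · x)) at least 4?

16

value 4: 16 assignments (counts)
value 3: 3 assignments
value 2: 4 assignments
value 1: 1 assignment
value 0: 1 assignment
So 16 of the 25 assignments meet the threshold.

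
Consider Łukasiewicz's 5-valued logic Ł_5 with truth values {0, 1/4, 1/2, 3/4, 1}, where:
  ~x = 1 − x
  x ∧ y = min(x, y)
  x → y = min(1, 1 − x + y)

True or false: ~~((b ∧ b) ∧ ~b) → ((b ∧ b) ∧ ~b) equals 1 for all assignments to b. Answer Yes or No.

Yes

b = 0 ↦ 1
b = 1/4 ↦ 1
b = 1/2 ↦ 1
b = 3/4 ↦ 1
b = 1 ↦ 1
Every assignment gives a value ≥ 1.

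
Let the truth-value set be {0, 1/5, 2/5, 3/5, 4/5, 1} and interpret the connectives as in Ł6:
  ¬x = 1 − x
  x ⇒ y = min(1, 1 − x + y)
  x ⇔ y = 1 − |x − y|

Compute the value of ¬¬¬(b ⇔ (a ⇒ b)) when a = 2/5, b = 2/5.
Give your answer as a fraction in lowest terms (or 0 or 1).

3/5

a ⇒ b = 2/5 ⇒ 2/5 = 1
b ⇔ (a ⇒ b) = 2/5 ⇔ 1 = 2/5
¬(b ⇔ (a ⇒ b)) = ¬2/5 = 3/5
¬¬(b ⇔ (a ⇒ b)) = ¬3/5 = 2/5
¬¬¬(b ⇔ (a ⇒ b)) = ¬2/5 = 3/5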